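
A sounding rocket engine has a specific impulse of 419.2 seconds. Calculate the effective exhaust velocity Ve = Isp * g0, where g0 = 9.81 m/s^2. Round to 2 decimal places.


Step 1: Ve = Isp * g0 = 419.2 * 9.81
Step 2: Ve = 4112.35 m/s

4112.35


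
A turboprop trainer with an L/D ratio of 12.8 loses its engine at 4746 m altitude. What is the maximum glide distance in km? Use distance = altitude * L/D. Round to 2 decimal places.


Step 1: Glide distance = altitude * L/D = 4746 * 12.8 = 60748.8 m
Step 2: Convert to km: 60748.8 / 1000 = 60.75 km

60.75


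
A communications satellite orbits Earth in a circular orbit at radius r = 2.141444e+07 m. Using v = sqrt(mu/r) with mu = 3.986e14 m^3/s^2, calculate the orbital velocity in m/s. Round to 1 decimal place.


Step 1: mu / r = 3.986e14 / 2.141444e+07 = 18613608.3876
Step 2: v = sqrt(18613608.3876) = 4314.3 m/s

4314.3


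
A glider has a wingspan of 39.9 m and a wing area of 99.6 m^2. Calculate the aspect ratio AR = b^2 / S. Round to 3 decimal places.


Step 1: b^2 = 39.9^2 = 1592.01
Step 2: AR = 1592.01 / 99.6 = 15.984

15.984


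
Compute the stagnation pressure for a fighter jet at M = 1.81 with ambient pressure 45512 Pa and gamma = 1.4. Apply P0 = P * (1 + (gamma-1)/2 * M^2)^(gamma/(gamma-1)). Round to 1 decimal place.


Step 1: (gamma-1)/2 * M^2 = 0.2 * 3.2761 = 0.65522
Step 2: 1 + 0.65522 = 1.65522
Step 3: Exponent gamma/(gamma-1) = 3.5
Step 4: P0 = 45512 * 1.65522^3.5 = 265534.5 Pa

265534.5


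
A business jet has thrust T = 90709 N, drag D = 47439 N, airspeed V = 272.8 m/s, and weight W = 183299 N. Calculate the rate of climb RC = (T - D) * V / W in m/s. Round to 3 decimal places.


Step 1: Excess thrust = T - D = 90709 - 47439 = 43270 N
Step 2: Excess power = 43270 * 272.8 = 11804056.0 W
Step 3: RC = 11804056.0 / 183299 = 64.398 m/s

64.398


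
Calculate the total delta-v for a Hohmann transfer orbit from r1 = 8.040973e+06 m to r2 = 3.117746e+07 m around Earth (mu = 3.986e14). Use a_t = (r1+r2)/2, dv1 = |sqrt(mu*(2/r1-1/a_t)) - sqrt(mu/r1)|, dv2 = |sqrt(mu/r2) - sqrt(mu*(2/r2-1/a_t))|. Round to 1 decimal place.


Step 1: Transfer semi-major axis a_t = (8.040973e+06 + 3.117746e+07) / 2 = 1.960922e+07 m
Step 2: v1 (circular at r1) = sqrt(mu/r1) = 7040.68 m/s
Step 3: v_t1 = sqrt(mu*(2/r1 - 1/a_t)) = 8877.78 m/s
Step 4: dv1 = |8877.78 - 7040.68| = 1837.11 m/s
Step 5: v2 (circular at r2) = 3575.59 m/s, v_t2 = 2289.67 m/s
Step 6: dv2 = |3575.59 - 2289.67| = 1285.93 m/s
Step 7: Total delta-v = 1837.11 + 1285.93 = 3123.0 m/s

3123.0


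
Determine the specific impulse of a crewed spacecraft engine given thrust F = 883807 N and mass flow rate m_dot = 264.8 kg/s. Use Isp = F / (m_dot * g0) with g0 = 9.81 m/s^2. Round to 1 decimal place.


Step 1: m_dot * g0 = 264.8 * 9.81 = 2597.69
Step 2: Isp = 883807 / 2597.69 = 340.2 s

340.2


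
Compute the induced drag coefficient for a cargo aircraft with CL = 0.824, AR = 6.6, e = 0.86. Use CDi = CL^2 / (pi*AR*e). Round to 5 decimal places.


Step 1: CL^2 = 0.824^2 = 0.678976
Step 2: pi * AR * e = 3.14159 * 6.6 * 0.86 = 17.83168
Step 3: CDi = 0.678976 / 17.83168 = 0.03808

0.03808


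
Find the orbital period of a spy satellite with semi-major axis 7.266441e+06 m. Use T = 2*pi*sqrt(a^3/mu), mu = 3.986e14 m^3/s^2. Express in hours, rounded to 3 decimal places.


Step 1: a^3 / mu = 3.836765e+20 / 3.986e14 = 9.625603e+05
Step 2: sqrt(9.625603e+05) = 981.1016 s
Step 3: T = 2*pi * 981.1016 = 6164.44 s
Step 4: T in hours = 6164.44 / 3600 = 1.712 hours

1.712


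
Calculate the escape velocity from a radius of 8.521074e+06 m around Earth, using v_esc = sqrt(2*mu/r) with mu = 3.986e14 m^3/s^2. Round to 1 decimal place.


Step 1: 2*mu/r = 2 * 3.986e14 / 8.521074e+06 = 93556281.7551
Step 2: v_esc = sqrt(93556281.7551) = 9672.4 m/s

9672.4


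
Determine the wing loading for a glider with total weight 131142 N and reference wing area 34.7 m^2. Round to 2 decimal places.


Step 1: Wing loading = W / S = 131142 / 34.7
Step 2: Wing loading = 3779.31 N/m^2

3779.31


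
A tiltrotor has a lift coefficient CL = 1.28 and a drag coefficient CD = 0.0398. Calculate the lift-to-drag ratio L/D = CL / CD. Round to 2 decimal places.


Step 1: L/D = CL / CD = 1.28 / 0.0398
Step 2: L/D = 32.16

32.16


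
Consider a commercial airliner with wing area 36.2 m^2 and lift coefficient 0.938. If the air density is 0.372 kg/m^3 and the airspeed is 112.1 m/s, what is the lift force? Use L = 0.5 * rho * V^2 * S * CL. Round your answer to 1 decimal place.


Step 1: Calculate dynamic pressure q = 0.5 * 0.372 * 112.1^2 = 0.5 * 0.372 * 12566.41 = 2337.3523 Pa
Step 2: Multiply by wing area and lift coefficient: L = 2337.3523 * 36.2 * 0.938
Step 3: L = 84612.1518 * 0.938 = 79366.2 N

79366.2


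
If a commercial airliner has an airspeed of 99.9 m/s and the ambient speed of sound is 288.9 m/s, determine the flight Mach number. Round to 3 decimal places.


Step 1: M = V / a = 99.9 / 288.9
Step 2: M = 0.346

0.346


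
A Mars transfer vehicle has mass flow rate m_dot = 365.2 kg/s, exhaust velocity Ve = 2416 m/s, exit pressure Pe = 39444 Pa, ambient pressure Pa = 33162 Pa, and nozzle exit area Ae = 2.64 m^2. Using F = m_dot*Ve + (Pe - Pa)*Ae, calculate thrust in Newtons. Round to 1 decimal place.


Step 1: Momentum thrust = m_dot * Ve = 365.2 * 2416 = 882323.2 N
Step 2: Pressure thrust = (Pe - Pa) * Ae = (39444 - 33162) * 2.64 = 16584.48 N
Step 3: Total thrust F = 882323.2 + 16584.48 = 898907.7 N

898907.7


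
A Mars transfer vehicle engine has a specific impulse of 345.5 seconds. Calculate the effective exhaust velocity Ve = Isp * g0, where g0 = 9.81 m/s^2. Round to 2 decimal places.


Step 1: Ve = Isp * g0 = 345.5 * 9.81
Step 2: Ve = 3389.36 m/s

3389.36


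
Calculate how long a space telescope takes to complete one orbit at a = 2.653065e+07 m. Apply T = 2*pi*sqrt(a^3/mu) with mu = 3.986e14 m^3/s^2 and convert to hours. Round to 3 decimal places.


Step 1: a^3 / mu = 1.867427e+22 / 3.986e14 = 4.684965e+07
Step 2: sqrt(4.684965e+07) = 6844.6806 s
Step 3: T = 2*pi * 6844.6806 = 43006.4 s
Step 4: T in hours = 43006.4 / 3600 = 11.946 hours

11.946


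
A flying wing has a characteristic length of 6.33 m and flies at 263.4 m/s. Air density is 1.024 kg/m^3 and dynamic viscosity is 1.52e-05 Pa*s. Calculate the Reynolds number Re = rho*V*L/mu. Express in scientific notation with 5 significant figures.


Step 1: Numerator = rho * V * L = 1.024 * 263.4 * 6.33 = 1707.337728
Step 2: Re = 1707.337728 / 1.52e-05
Step 3: Re = 1.1232e+08

1.1232e+08


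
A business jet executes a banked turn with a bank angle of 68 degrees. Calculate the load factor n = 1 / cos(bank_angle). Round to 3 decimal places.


Step 1: Convert 68 degrees to radians = 1.186824
Step 2: cos(68 deg) = 0.374607
Step 3: n = 1 / 0.374607 = 2.669

2.669


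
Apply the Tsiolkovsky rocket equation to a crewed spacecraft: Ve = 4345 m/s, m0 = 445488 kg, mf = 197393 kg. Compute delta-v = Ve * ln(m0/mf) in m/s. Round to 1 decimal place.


Step 1: Mass ratio m0/mf = 445488 / 197393 = 2.256858
Step 2: ln(2.256858) = 0.813974
Step 3: delta-v = 4345 * 0.813974 = 3536.7 m/s

3536.7


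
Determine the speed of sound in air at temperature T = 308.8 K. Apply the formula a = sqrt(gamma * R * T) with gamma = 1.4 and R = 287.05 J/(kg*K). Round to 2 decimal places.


Step 1: gamma * R * T = 1.4 * 287.05 * 308.8 = 124097.456
Step 2: a = sqrt(124097.456) = 352.27 m/s

352.27


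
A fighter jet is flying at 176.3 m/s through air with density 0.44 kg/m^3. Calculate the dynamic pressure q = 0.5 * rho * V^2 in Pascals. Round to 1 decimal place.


Step 1: V^2 = 176.3^2 = 31081.69
Step 2: q = 0.5 * 0.44 * 31081.69
Step 3: q = 6838.0 Pa

6838.0


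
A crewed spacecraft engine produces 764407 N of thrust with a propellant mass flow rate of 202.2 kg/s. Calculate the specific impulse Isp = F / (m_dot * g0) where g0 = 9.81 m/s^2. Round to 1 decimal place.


Step 1: m_dot * g0 = 202.2 * 9.81 = 1983.58
Step 2: Isp = 764407 / 1983.58 = 385.4 s

385.4


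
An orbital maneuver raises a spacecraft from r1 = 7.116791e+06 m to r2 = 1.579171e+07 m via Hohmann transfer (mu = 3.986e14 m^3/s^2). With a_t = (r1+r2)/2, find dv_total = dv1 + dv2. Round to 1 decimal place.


Step 1: Transfer semi-major axis a_t = (7.116791e+06 + 1.579171e+07) / 2 = 1.145425e+07 m
Step 2: v1 (circular at r1) = sqrt(mu/r1) = 7483.88 m/s
Step 3: v_t1 = sqrt(mu*(2/r1 - 1/a_t)) = 8787.35 m/s
Step 4: dv1 = |8787.35 - 7483.88| = 1303.47 m/s
Step 5: v2 (circular at r2) = 5024.05 m/s, v_t2 = 3960.16 m/s
Step 6: dv2 = |5024.05 - 3960.16| = 1063.89 m/s
Step 7: Total delta-v = 1303.47 + 1063.89 = 2367.4 m/s

2367.4


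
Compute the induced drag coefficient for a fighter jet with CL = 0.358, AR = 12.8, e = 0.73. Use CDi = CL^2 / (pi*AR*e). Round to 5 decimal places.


Step 1: CL^2 = 0.358^2 = 0.128164
Step 2: pi * AR * e = 3.14159 * 12.8 * 0.73 = 29.355042
Step 3: CDi = 0.128164 / 29.355042 = 0.00437

0.00437


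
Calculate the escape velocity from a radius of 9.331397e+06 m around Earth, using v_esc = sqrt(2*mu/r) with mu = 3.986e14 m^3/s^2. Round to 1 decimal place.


Step 1: 2*mu/r = 2 * 3.986e14 / 9.331397e+06 = 85432009.8052
Step 2: v_esc = sqrt(85432009.8052) = 9242.9 m/s

9242.9


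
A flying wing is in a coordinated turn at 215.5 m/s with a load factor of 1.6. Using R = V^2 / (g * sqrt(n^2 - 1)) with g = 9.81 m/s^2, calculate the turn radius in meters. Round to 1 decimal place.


Step 1: V^2 = 215.5^2 = 46440.25
Step 2: n^2 - 1 = 1.6^2 - 1 = 1.56
Step 3: sqrt(1.56) = 1.249
Step 4: R = 46440.25 / (9.81 * 1.249) = 3790.2 m

3790.2


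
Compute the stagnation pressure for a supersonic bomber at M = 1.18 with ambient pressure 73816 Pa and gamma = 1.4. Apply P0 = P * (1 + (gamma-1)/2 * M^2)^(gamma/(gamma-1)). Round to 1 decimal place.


Step 1: (gamma-1)/2 * M^2 = 0.2 * 1.3924 = 0.27848
Step 2: 1 + 0.27848 = 1.27848
Step 3: Exponent gamma/(gamma-1) = 3.5
Step 4: P0 = 73816 * 1.27848^3.5 = 174413.2 Pa

174413.2


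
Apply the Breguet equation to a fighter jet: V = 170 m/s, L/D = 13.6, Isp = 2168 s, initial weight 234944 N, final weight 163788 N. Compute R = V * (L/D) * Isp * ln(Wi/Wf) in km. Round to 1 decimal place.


Step 1: Coefficient = V * (L/D) * Isp = 170 * 13.6 * 2168 = 5012416.0 m
Step 2: Wi/Wf = 234944 / 163788 = 1.43444
Step 3: ln(1.43444) = 0.360774
Step 4: R = 5012416.0 * 0.360774 = 1808350.8 m = 1808.4 km

1808.4


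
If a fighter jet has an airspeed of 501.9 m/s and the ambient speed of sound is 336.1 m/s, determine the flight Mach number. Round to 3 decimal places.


Step 1: M = V / a = 501.9 / 336.1
Step 2: M = 1.493

1.493


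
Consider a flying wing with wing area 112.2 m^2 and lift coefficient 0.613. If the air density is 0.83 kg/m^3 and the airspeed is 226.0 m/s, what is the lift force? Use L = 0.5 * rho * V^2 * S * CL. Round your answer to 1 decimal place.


Step 1: Calculate dynamic pressure q = 0.5 * 0.83 * 226.0^2 = 0.5 * 0.83 * 51076.0 = 21196.54 Pa
Step 2: Multiply by wing area and lift coefficient: L = 21196.54 * 112.2 * 0.613
Step 3: L = 2378251.788 * 0.613 = 1457868.3 N

1457868.3


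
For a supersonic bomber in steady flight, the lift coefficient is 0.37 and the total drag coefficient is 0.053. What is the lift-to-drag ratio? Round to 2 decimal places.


Step 1: L/D = CL / CD = 0.37 / 0.053
Step 2: L/D = 6.98

6.98


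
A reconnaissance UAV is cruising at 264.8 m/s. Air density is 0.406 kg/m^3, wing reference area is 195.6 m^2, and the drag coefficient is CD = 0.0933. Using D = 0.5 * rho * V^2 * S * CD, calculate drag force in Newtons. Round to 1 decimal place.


Step 1: Dynamic pressure q = 0.5 * 0.406 * 264.8^2 = 14234.1651 Pa
Step 2: Drag D = q * S * CD = 14234.1651 * 195.6 * 0.0933
Step 3: D = 259766.1 N

259766.1


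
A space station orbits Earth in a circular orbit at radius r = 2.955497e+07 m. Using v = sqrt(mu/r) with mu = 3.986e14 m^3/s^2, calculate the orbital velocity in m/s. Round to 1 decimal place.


Step 1: mu / r = 3.986e14 / 2.955497e+07 = 13486733.365
Step 2: v = sqrt(13486733.365) = 3672.4 m/s

3672.4


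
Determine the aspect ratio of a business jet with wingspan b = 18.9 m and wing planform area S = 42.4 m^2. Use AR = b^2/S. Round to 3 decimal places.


Step 1: b^2 = 18.9^2 = 357.21
Step 2: AR = 357.21 / 42.4 = 8.425

8.425


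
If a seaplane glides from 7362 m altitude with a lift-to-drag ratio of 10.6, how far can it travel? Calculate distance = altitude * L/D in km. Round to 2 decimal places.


Step 1: Glide distance = altitude * L/D = 7362 * 10.6 = 78037.2 m
Step 2: Convert to km: 78037.2 / 1000 = 78.04 km

78.04


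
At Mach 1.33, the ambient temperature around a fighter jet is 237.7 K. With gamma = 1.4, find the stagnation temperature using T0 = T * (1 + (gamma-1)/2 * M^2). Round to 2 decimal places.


Step 1: (gamma-1)/2 = 0.2
Step 2: M^2 = 1.7689
Step 3: 1 + 0.2 * 1.7689 = 1.35378
Step 4: T0 = 237.7 * 1.35378 = 321.79 K

321.79


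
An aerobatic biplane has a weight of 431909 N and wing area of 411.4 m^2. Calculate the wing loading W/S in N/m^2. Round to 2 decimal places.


Step 1: Wing loading = W / S = 431909 / 411.4
Step 2: Wing loading = 1049.85 N/m^2

1049.85


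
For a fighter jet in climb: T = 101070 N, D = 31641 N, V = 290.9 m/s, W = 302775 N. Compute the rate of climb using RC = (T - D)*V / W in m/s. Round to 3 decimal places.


Step 1: Excess thrust = T - D = 101070 - 31641 = 69429 N
Step 2: Excess power = 69429 * 290.9 = 20196896.1 W
Step 3: RC = 20196896.1 / 302775 = 66.706 m/s

66.706


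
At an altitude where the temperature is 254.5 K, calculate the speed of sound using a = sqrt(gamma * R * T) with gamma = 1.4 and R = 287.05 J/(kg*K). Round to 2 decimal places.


Step 1: gamma * R * T = 1.4 * 287.05 * 254.5 = 102275.915
Step 2: a = sqrt(102275.915) = 319.81 m/s

319.81


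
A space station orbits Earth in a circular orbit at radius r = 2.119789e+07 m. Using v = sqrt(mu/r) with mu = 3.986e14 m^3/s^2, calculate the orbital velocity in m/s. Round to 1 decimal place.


Step 1: mu / r = 3.986e14 / 2.119789e+07 = 18803758.2986
Step 2: v = sqrt(18803758.2986) = 4336.3 m/s

4336.3


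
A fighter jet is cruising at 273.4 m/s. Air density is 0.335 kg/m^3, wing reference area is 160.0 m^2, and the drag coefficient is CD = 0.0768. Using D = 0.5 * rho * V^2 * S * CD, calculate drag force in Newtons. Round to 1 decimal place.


Step 1: Dynamic pressure q = 0.5 * 0.335 * 273.4^2 = 12520.2163 Pa
Step 2: Drag D = q * S * CD = 12520.2163 * 160.0 * 0.0768
Step 3: D = 153848.4 N

153848.4


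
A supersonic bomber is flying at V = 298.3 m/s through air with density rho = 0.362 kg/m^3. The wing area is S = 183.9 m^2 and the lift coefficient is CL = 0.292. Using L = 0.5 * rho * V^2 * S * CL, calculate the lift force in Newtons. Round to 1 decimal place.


Step 1: Calculate dynamic pressure q = 0.5 * 0.362 * 298.3^2 = 0.5 * 0.362 * 88982.89 = 16105.9031 Pa
Step 2: Multiply by wing area and lift coefficient: L = 16105.9031 * 183.9 * 0.292
Step 3: L = 2961875.5783 * 0.292 = 864867.7 N

864867.7


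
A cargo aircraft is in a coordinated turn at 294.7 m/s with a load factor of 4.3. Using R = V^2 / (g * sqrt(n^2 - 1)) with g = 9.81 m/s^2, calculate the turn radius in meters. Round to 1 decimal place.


Step 1: V^2 = 294.7^2 = 86848.09
Step 2: n^2 - 1 = 4.3^2 - 1 = 17.49
Step 3: sqrt(17.49) = 4.182105
Step 4: R = 86848.09 / (9.81 * 4.182105) = 2116.9 m

2116.9


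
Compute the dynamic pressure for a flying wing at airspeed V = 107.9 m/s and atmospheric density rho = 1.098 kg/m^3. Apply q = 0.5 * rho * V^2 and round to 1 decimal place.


Step 1: V^2 = 107.9^2 = 11642.41
Step 2: q = 0.5 * 1.098 * 11642.41
Step 3: q = 6391.7 Pa

6391.7


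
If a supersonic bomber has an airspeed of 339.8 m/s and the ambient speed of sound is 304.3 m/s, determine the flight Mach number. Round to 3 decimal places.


Step 1: M = V / a = 339.8 / 304.3
Step 2: M = 1.117

1.117


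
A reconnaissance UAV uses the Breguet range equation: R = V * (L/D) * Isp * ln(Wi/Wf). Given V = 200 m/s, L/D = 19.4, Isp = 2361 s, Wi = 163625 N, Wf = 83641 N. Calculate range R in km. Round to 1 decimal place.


Step 1: Coefficient = V * (L/D) * Isp = 200 * 19.4 * 2361 = 9160680.0 m
Step 2: Wi/Wf = 163625 / 83641 = 1.956277
Step 3: ln(1.956277) = 0.671043
Step 4: R = 9160680.0 * 0.671043 = 6147213.8 m = 6147.2 km

6147.2


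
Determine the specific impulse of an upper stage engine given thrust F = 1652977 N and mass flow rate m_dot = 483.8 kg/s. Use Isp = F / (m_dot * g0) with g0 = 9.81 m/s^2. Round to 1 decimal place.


Step 1: m_dot * g0 = 483.8 * 9.81 = 4746.08
Step 2: Isp = 1652977 / 4746.08 = 348.3 s

348.3


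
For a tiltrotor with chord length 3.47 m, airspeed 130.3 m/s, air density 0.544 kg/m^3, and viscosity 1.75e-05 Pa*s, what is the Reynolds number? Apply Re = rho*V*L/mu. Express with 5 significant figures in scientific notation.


Step 1: Numerator = rho * V * L = 0.544 * 130.3 * 3.47 = 245.964704
Step 2: Re = 245.964704 / 1.75e-05
Step 3: Re = 1.4055e+07

1.4055e+07


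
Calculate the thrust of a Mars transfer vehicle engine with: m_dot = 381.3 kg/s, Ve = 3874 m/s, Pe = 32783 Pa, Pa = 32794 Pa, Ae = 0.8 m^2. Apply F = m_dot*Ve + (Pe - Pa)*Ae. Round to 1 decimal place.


Step 1: Momentum thrust = m_dot * Ve = 381.3 * 3874 = 1477156.2 N
Step 2: Pressure thrust = (Pe - Pa) * Ae = (32783 - 32794) * 0.8 = -8.8 N
Step 3: Total thrust F = 1477156.2 + -8.8 = 1477147.4 N

1477147.4


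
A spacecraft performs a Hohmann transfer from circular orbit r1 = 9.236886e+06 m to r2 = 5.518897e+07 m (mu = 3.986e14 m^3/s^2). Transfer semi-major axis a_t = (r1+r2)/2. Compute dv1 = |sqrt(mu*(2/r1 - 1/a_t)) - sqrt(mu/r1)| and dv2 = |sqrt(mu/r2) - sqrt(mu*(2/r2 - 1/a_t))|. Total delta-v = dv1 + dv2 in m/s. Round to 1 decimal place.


Step 1: Transfer semi-major axis a_t = (9.236886e+06 + 5.518897e+07) / 2 = 3.221293e+07 m
Step 2: v1 (circular at r1) = sqrt(mu/r1) = 6569.1 m/s
Step 3: v_t1 = sqrt(mu*(2/r1 - 1/a_t)) = 8598.39 m/s
Step 4: dv1 = |8598.39 - 6569.1| = 2029.29 m/s
Step 5: v2 (circular at r2) = 2687.46 m/s, v_t2 = 1439.1 m/s
Step 6: dv2 = |2687.46 - 1439.1| = 1248.37 m/s
Step 7: Total delta-v = 2029.29 + 1248.37 = 3277.7 m/s

3277.7


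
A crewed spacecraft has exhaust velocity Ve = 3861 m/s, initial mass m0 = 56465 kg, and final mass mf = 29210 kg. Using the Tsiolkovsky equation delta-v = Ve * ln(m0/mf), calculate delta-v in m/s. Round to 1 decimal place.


Step 1: Mass ratio m0/mf = 56465 / 29210 = 1.933071
Step 2: ln(1.933071) = 0.65911
Step 3: delta-v = 3861 * 0.65911 = 2544.8 m/s

2544.8


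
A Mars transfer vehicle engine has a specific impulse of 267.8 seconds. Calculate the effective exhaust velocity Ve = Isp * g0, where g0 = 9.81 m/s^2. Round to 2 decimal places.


Step 1: Ve = Isp * g0 = 267.8 * 9.81
Step 2: Ve = 2627.12 m/s

2627.12


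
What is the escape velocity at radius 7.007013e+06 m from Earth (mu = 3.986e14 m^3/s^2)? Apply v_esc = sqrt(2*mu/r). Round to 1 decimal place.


Step 1: 2*mu/r = 2 * 3.986e14 / 7.007013e+06 = 113771731.2641
Step 2: v_esc = sqrt(113771731.2641) = 10666.4 m/s

10666.4


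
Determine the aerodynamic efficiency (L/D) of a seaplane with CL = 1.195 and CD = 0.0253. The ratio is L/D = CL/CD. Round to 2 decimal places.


Step 1: L/D = CL / CD = 1.195 / 0.0253
Step 2: L/D = 47.23

47.23


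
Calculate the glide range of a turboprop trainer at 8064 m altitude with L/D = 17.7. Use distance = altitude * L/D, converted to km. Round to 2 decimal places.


Step 1: Glide distance = altitude * L/D = 8064 * 17.7 = 142732.8 m
Step 2: Convert to km: 142732.8 / 1000 = 142.73 km

142.73


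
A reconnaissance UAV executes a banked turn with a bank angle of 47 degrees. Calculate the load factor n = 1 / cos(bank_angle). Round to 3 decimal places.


Step 1: Convert 47 degrees to radians = 0.820305
Step 2: cos(47 deg) = 0.681998
Step 3: n = 1 / 0.681998 = 1.466

1.466


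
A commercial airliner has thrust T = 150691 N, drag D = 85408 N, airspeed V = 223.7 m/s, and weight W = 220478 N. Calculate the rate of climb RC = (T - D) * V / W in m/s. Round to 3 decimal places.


Step 1: Excess thrust = T - D = 150691 - 85408 = 65283 N
Step 2: Excess power = 65283 * 223.7 = 14603807.1 W
Step 3: RC = 14603807.1 / 220478 = 66.237 m/s

66.237


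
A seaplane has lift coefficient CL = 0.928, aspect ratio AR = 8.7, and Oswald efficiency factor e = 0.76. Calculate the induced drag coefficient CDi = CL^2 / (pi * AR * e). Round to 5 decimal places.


Step 1: CL^2 = 0.928^2 = 0.861184
Step 2: pi * AR * e = 3.14159 * 8.7 * 0.76 = 20.772211
Step 3: CDi = 0.861184 / 20.772211 = 0.04146

0.04146


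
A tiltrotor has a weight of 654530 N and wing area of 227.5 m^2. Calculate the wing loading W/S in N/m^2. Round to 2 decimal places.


Step 1: Wing loading = W / S = 654530 / 227.5
Step 2: Wing loading = 2877.05 N/m^2

2877.05


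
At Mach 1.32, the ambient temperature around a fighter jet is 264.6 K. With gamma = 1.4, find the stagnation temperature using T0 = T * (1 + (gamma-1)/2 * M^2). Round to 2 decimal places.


Step 1: (gamma-1)/2 = 0.2
Step 2: M^2 = 1.7424
Step 3: 1 + 0.2 * 1.7424 = 1.34848
Step 4: T0 = 264.6 * 1.34848 = 356.81 K

356.81


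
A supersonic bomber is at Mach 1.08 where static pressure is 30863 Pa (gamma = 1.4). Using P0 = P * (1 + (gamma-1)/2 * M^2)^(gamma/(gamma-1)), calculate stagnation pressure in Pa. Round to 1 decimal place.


Step 1: (gamma-1)/2 * M^2 = 0.2 * 1.1664 = 0.23328
Step 2: 1 + 0.23328 = 1.23328
Step 3: Exponent gamma/(gamma-1) = 3.5
Step 4: P0 = 30863 * 1.23328^3.5 = 64291.6 Pa

64291.6


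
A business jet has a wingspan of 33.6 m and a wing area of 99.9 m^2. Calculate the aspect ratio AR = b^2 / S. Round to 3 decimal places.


Step 1: b^2 = 33.6^2 = 1128.96
Step 2: AR = 1128.96 / 99.9 = 11.301

11.301


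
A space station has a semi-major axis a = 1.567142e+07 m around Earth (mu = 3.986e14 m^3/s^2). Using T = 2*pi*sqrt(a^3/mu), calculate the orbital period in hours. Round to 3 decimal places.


Step 1: a^3 / mu = 3.848797e+21 / 3.986e14 = 9.655789e+06
Step 2: sqrt(9.655789e+06) = 3107.3765 s
Step 3: T = 2*pi * 3107.3765 = 19524.22 s
Step 4: T in hours = 19524.22 / 3600 = 5.423 hours

5.423


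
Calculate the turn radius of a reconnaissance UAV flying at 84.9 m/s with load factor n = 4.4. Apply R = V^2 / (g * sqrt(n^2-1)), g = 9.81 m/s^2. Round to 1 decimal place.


Step 1: V^2 = 84.9^2 = 7208.01
Step 2: n^2 - 1 = 4.4^2 - 1 = 18.36
Step 3: sqrt(18.36) = 4.284857
Step 4: R = 7208.01 / (9.81 * 4.284857) = 171.5 m

171.5


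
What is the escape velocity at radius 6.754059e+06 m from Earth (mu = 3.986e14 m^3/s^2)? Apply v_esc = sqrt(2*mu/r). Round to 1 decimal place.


Step 1: 2*mu/r = 2 * 3.986e14 / 6.754059e+06 = 118032726.6907
Step 2: v_esc = sqrt(118032726.6907) = 10864.3 m/s

10864.3


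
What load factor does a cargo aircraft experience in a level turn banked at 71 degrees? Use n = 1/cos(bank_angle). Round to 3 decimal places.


Step 1: Convert 71 degrees to radians = 1.239184
Step 2: cos(71 deg) = 0.325568
Step 3: n = 1 / 0.325568 = 3.072

3.072


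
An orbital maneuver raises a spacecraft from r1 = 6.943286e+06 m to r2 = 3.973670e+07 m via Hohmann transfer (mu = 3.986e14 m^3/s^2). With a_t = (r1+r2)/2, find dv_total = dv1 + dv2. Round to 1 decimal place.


Step 1: Transfer semi-major axis a_t = (6.943286e+06 + 3.973670e+07) / 2 = 2.333999e+07 m
Step 2: v1 (circular at r1) = sqrt(mu/r1) = 7576.81 m/s
Step 3: v_t1 = sqrt(mu*(2/r1 - 1/a_t)) = 9886.25 m/s
Step 4: dv1 = |9886.25 - 7576.81| = 2309.45 m/s
Step 5: v2 (circular at r2) = 3167.18 m/s, v_t2 = 1727.45 m/s
Step 6: dv2 = |3167.18 - 1727.45| = 1439.73 m/s
Step 7: Total delta-v = 2309.45 + 1439.73 = 3749.2 m/s

3749.2


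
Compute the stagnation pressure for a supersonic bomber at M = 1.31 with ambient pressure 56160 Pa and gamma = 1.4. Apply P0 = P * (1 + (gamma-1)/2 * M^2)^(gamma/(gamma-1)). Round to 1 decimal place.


Step 1: (gamma-1)/2 * M^2 = 0.2 * 1.7161 = 0.34322
Step 2: 1 + 0.34322 = 1.34322
Step 3: Exponent gamma/(gamma-1) = 3.5
Step 4: P0 = 56160 * 1.34322^3.5 = 157740.1 Pa

157740.1


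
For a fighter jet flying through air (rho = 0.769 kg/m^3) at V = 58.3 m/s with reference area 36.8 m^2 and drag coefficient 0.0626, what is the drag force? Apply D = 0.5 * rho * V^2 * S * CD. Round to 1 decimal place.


Step 1: Dynamic pressure q = 0.5 * 0.769 * 58.3^2 = 1306.8732 Pa
Step 2: Drag D = q * S * CD = 1306.8732 * 36.8 * 0.0626
Step 3: D = 3010.6 N

3010.6


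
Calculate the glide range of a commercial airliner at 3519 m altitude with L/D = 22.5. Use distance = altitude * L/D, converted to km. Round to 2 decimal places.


Step 1: Glide distance = altitude * L/D = 3519 * 22.5 = 79177.5 m
Step 2: Convert to km: 79177.5 / 1000 = 79.18 km

79.18


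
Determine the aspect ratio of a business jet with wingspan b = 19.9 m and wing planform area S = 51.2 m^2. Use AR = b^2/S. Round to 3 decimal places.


Step 1: b^2 = 19.9^2 = 396.01
Step 2: AR = 396.01 / 51.2 = 7.735

7.735


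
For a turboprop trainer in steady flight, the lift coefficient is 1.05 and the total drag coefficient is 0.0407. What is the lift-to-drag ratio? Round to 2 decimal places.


Step 1: L/D = CL / CD = 1.05 / 0.0407
Step 2: L/D = 25.80

25.80


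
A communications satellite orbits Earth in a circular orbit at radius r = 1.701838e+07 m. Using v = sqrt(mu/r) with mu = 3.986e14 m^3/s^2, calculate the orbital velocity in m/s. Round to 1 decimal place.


Step 1: mu / r = 3.986e14 / 1.701838e+07 = 23421735.7939
Step 2: v = sqrt(23421735.7939) = 4839.6 m/s

4839.6


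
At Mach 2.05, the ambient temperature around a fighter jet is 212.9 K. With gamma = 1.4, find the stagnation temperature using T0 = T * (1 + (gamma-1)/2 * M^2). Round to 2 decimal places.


Step 1: (gamma-1)/2 = 0.2
Step 2: M^2 = 4.2025
Step 3: 1 + 0.2 * 4.2025 = 1.8405
Step 4: T0 = 212.9 * 1.8405 = 391.84 K

391.84


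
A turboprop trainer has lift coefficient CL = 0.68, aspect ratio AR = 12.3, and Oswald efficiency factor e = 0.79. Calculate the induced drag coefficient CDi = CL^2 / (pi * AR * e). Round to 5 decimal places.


Step 1: CL^2 = 0.68^2 = 0.4624
Step 2: pi * AR * e = 3.14159 * 12.3 * 0.79 = 30.526856
Step 3: CDi = 0.4624 / 30.526856 = 0.01515

0.01515


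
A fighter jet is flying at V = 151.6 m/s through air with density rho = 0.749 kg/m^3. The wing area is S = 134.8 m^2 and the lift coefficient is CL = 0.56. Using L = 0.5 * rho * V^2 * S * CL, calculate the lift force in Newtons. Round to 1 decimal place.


Step 1: Calculate dynamic pressure q = 0.5 * 0.749 * 151.6^2 = 0.5 * 0.749 * 22982.56 = 8606.9687 Pa
Step 2: Multiply by wing area and lift coefficient: L = 8606.9687 * 134.8 * 0.56
Step 3: L = 1160219.3835 * 0.56 = 649722.9 N

649722.9


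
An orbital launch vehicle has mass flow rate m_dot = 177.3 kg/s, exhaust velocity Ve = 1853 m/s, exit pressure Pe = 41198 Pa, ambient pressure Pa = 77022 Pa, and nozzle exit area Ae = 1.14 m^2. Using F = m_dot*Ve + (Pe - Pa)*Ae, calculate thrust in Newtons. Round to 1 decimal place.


Step 1: Momentum thrust = m_dot * Ve = 177.3 * 1853 = 328536.9 N
Step 2: Pressure thrust = (Pe - Pa) * Ae = (41198 - 77022) * 1.14 = -40839.36 N
Step 3: Total thrust F = 328536.9 + -40839.36 = 287697.5 N

287697.5


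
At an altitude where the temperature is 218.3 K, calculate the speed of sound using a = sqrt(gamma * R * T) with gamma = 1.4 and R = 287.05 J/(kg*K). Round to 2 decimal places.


Step 1: gamma * R * T = 1.4 * 287.05 * 218.3 = 87728.221
Step 2: a = sqrt(87728.221) = 296.19 m/s

296.19


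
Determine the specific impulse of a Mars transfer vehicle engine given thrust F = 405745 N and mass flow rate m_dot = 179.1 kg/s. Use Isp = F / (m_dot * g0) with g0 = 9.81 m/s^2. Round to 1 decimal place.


Step 1: m_dot * g0 = 179.1 * 9.81 = 1756.97
Step 2: Isp = 405745 / 1756.97 = 230.9 s

230.9


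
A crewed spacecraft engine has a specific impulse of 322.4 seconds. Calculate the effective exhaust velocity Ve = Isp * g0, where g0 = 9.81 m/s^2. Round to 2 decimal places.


Step 1: Ve = Isp * g0 = 322.4 * 9.81
Step 2: Ve = 3162.74 m/s

3162.74


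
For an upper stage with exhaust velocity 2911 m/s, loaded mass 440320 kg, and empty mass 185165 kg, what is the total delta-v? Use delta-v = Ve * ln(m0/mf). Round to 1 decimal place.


Step 1: Mass ratio m0/mf = 440320 / 185165 = 2.377987
Step 2: ln(2.377987) = 0.866254
Step 3: delta-v = 2911 * 0.866254 = 2521.7 m/s

2521.7


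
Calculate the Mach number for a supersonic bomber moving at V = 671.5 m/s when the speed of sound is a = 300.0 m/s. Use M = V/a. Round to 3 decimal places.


Step 1: M = V / a = 671.5 / 300.0
Step 2: M = 2.238

2.238


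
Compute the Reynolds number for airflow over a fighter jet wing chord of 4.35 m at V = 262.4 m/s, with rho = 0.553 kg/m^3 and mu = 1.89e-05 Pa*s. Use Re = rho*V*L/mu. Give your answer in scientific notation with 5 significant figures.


Step 1: Numerator = rho * V * L = 0.553 * 262.4 * 4.35 = 631.21632
Step 2: Re = 631.21632 / 1.89e-05
Step 3: Re = 3.3398e+07

3.3398e+07


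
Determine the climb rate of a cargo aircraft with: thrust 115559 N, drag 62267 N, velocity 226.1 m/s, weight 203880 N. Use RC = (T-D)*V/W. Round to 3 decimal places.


Step 1: Excess thrust = T - D = 115559 - 62267 = 53292 N
Step 2: Excess power = 53292 * 226.1 = 12049321.2 W
Step 3: RC = 12049321.2 / 203880 = 59.100 m/s

59.100


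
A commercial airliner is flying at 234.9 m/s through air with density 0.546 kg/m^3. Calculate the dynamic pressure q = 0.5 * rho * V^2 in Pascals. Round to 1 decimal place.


Step 1: V^2 = 234.9^2 = 55178.01
Step 2: q = 0.5 * 0.546 * 55178.01
Step 3: q = 15063.6 Pa

15063.6


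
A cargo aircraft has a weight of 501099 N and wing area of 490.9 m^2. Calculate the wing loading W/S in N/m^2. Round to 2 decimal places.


Step 1: Wing loading = W / S = 501099 / 490.9
Step 2: Wing loading = 1020.78 N/m^2

1020.78


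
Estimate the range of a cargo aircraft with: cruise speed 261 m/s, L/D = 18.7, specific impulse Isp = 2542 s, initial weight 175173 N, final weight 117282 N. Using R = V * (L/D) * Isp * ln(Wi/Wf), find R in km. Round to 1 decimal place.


Step 1: Coefficient = V * (L/D) * Isp = 261 * 18.7 * 2542 = 12406739.4 m
Step 2: Wi/Wf = 175173 / 117282 = 1.493605
Step 3: ln(1.493605) = 0.401193
Step 4: R = 12406739.4 * 0.401193 = 4977494.1 m = 4977.5 km

4977.5


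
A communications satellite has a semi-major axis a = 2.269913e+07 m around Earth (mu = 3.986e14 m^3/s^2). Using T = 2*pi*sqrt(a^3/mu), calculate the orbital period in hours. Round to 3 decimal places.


Step 1: a^3 / mu = 1.169574e+22 / 3.986e14 = 2.934204e+07
Step 2: sqrt(2.934204e+07) = 5416.8296 s
Step 3: T = 2*pi * 5416.8296 = 34034.94 s
Step 4: T in hours = 34034.94 / 3600 = 9.454 hours

9.454


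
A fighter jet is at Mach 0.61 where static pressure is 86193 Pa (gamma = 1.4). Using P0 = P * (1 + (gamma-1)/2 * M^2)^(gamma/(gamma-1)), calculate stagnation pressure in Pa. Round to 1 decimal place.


Step 1: (gamma-1)/2 * M^2 = 0.2 * 0.3721 = 0.07442
Step 2: 1 + 0.07442 = 1.07442
Step 3: Exponent gamma/(gamma-1) = 3.5
Step 4: P0 = 86193 * 1.07442^3.5 = 110810.6 Pa

110810.6


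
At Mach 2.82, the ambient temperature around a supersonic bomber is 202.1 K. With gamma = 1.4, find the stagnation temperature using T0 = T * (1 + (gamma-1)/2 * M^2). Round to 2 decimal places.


Step 1: (gamma-1)/2 = 0.2
Step 2: M^2 = 7.9524
Step 3: 1 + 0.2 * 7.9524 = 2.59048
Step 4: T0 = 202.1 * 2.59048 = 523.54 K

523.54


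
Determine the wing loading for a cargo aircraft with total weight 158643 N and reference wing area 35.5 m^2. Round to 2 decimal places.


Step 1: Wing loading = W / S = 158643 / 35.5
Step 2: Wing loading = 4468.82 N/m^2

4468.82


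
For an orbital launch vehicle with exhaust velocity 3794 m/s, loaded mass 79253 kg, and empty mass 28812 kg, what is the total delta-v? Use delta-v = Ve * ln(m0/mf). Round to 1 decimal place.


Step 1: Mass ratio m0/mf = 79253 / 28812 = 2.750694
Step 2: ln(2.750694) = 1.011853
Step 3: delta-v = 3794 * 1.011853 = 3839.0 m/s

3839.0


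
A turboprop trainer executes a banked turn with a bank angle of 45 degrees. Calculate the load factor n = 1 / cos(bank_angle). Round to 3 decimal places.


Step 1: Convert 45 degrees to radians = 0.785398
Step 2: cos(45 deg) = 0.707107
Step 3: n = 1 / 0.707107 = 1.414

1.414


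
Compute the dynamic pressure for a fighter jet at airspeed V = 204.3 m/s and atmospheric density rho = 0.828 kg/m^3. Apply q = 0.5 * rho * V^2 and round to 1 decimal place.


Step 1: V^2 = 204.3^2 = 41738.49
Step 2: q = 0.5 * 0.828 * 41738.49
Step 3: q = 17279.7 Pa

17279.7


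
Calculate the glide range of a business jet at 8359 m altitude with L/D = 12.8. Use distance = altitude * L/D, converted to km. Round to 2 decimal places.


Step 1: Glide distance = altitude * L/D = 8359 * 12.8 = 106995.2 m
Step 2: Convert to km: 106995.2 / 1000 = 107.00 km

107.00


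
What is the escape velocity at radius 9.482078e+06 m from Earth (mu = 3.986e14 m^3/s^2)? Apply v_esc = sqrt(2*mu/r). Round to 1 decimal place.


Step 1: 2*mu/r = 2 * 3.986e14 / 9.482078e+06 = 84074398.0381
Step 2: v_esc = sqrt(84074398.0381) = 9169.2 m/s

9169.2


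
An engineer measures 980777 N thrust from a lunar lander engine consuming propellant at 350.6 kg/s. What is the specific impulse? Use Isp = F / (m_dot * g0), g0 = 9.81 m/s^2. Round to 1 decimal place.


Step 1: m_dot * g0 = 350.6 * 9.81 = 3439.39
Step 2: Isp = 980777 / 3439.39 = 285.2 s

285.2


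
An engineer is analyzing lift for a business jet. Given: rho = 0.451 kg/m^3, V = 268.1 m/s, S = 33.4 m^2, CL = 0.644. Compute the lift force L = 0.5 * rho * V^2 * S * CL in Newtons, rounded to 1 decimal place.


Step 1: Calculate dynamic pressure q = 0.5 * 0.451 * 268.1^2 = 0.5 * 0.451 * 71877.61 = 16208.4011 Pa
Step 2: Multiply by wing area and lift coefficient: L = 16208.4011 * 33.4 * 0.644
Step 3: L = 541360.5952 * 0.644 = 348636.2 N

348636.2


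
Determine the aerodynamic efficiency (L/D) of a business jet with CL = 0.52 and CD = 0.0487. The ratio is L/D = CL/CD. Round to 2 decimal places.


Step 1: L/D = CL / CD = 0.52 / 0.0487
Step 2: L/D = 10.68

10.68


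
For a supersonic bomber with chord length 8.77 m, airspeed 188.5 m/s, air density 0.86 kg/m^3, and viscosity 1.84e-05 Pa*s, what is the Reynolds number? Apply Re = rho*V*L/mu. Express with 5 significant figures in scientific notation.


Step 1: Numerator = rho * V * L = 0.86 * 188.5 * 8.77 = 1421.7047
Step 2: Re = 1421.7047 / 1.84e-05
Step 3: Re = 7.7267e+07

7.7267e+07


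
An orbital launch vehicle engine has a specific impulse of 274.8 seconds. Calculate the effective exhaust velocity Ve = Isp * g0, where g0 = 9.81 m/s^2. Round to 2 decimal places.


Step 1: Ve = Isp * g0 = 274.8 * 9.81
Step 2: Ve = 2695.79 m/s

2695.79


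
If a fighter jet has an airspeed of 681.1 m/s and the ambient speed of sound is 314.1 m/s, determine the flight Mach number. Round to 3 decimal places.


Step 1: M = V / a = 681.1 / 314.1
Step 2: M = 2.168

2.168


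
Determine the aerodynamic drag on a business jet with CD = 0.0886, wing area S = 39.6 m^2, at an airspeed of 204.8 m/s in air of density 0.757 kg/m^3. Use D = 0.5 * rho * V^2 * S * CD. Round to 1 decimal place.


Step 1: Dynamic pressure q = 0.5 * 0.757 * 204.8^2 = 15875.4406 Pa
Step 2: Drag D = q * S * CD = 15875.4406 * 39.6 * 0.0886
Step 3: D = 55699.9 N

55699.9


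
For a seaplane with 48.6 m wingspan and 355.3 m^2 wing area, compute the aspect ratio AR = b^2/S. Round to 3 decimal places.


Step 1: b^2 = 48.6^2 = 2361.96
Step 2: AR = 2361.96 / 355.3 = 6.648

6.648


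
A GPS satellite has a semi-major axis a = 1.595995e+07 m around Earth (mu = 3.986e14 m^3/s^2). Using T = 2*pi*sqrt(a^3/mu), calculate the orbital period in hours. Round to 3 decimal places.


Step 1: a^3 / mu = 4.065319e+21 / 3.986e14 = 1.019899e+07
Step 2: sqrt(1.019899e+07) = 3193.5862 s
Step 3: T = 2*pi * 3193.5862 = 20065.89 s
Step 4: T in hours = 20065.89 / 3600 = 5.574 hours

5.574


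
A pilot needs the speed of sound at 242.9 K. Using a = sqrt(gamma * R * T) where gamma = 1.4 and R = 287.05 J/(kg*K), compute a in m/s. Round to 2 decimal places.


Step 1: gamma * R * T = 1.4 * 287.05 * 242.9 = 97614.223
Step 2: a = sqrt(97614.223) = 312.43 m/s

312.43


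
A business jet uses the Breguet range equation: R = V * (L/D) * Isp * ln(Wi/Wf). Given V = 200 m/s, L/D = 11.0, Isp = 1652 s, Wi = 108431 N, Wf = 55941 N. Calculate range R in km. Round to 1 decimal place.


Step 1: Coefficient = V * (L/D) * Isp = 200 * 11.0 * 1652 = 3634400.0 m
Step 2: Wi/Wf = 108431 / 55941 = 1.93831
Step 3: ln(1.93831) = 0.661816
Step 4: R = 3634400.0 * 0.661816 = 2405305.7 m = 2405.3 km

2405.3


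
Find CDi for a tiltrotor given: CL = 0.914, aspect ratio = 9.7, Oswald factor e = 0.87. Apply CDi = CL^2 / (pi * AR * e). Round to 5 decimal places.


Step 1: CL^2 = 0.914^2 = 0.835396
Step 2: pi * AR * e = 3.14159 * 9.7 * 0.87 = 26.5119
Step 3: CDi = 0.835396 / 26.5119 = 0.03151

0.03151


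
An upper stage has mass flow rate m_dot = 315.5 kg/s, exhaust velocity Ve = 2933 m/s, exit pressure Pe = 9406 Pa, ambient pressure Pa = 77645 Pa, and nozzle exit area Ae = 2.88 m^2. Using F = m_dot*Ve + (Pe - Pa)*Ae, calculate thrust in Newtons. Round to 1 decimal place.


Step 1: Momentum thrust = m_dot * Ve = 315.5 * 2933 = 925361.5 N
Step 2: Pressure thrust = (Pe - Pa) * Ae = (9406 - 77645) * 2.88 = -196528.32 N
Step 3: Total thrust F = 925361.5 + -196528.32 = 728833.2 N

728833.2


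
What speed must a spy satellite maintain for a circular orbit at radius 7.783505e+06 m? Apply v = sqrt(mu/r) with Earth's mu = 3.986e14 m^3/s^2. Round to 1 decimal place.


Step 1: mu / r = 3.986e14 / 7.783505e+06 = 51210861.9446
Step 2: v = sqrt(51210861.9446) = 7156.2 m/s

7156.2


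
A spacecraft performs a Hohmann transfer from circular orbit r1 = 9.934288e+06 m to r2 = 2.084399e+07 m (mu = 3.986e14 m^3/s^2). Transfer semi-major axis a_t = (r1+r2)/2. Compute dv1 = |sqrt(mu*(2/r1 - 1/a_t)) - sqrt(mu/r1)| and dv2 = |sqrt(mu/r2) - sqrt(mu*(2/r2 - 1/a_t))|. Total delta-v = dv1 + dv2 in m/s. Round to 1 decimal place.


Step 1: Transfer semi-major axis a_t = (9.934288e+06 + 2.084399e+07) / 2 = 1.538914e+07 m
Step 2: v1 (circular at r1) = sqrt(mu/r1) = 6334.32 m/s
Step 3: v_t1 = sqrt(mu*(2/r1 - 1/a_t)) = 7371.97 m/s
Step 4: dv1 = |7371.97 - 6334.32| = 1037.65 m/s
Step 5: v2 (circular at r2) = 4372.99 m/s, v_t2 = 3513.5 m/s
Step 6: dv2 = |4372.99 - 3513.5| = 859.49 m/s
Step 7: Total delta-v = 1037.65 + 859.49 = 1897.1 m/s

1897.1


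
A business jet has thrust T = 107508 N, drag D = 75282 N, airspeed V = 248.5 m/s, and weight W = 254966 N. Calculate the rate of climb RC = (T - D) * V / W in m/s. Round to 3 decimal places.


Step 1: Excess thrust = T - D = 107508 - 75282 = 32226 N
Step 2: Excess power = 32226 * 248.5 = 8008161.0 W
Step 3: RC = 8008161.0 / 254966 = 31.409 m/s

31.409


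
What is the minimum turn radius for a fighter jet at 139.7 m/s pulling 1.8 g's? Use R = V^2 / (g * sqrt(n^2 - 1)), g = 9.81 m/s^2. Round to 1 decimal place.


Step 1: V^2 = 139.7^2 = 19516.09
Step 2: n^2 - 1 = 1.8^2 - 1 = 2.24
Step 3: sqrt(2.24) = 1.496663
Step 4: R = 19516.09 / (9.81 * 1.496663) = 1329.2 m

1329.2


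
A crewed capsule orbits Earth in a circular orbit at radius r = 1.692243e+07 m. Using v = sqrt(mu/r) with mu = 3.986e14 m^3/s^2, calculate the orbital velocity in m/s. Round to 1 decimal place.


Step 1: mu / r = 3.986e14 / 1.692243e+07 = 23554536.7893
Step 2: v = sqrt(23554536.7893) = 4853.3 m/s

4853.3


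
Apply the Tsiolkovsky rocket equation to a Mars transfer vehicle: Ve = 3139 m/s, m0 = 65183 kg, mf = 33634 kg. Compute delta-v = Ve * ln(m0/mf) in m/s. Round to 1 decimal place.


Step 1: Mass ratio m0/mf = 65183 / 33634 = 1.938009
Step 2: ln(1.938009) = 0.661661
Step 3: delta-v = 3139 * 0.661661 = 2077.0 m/s

2077.0
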